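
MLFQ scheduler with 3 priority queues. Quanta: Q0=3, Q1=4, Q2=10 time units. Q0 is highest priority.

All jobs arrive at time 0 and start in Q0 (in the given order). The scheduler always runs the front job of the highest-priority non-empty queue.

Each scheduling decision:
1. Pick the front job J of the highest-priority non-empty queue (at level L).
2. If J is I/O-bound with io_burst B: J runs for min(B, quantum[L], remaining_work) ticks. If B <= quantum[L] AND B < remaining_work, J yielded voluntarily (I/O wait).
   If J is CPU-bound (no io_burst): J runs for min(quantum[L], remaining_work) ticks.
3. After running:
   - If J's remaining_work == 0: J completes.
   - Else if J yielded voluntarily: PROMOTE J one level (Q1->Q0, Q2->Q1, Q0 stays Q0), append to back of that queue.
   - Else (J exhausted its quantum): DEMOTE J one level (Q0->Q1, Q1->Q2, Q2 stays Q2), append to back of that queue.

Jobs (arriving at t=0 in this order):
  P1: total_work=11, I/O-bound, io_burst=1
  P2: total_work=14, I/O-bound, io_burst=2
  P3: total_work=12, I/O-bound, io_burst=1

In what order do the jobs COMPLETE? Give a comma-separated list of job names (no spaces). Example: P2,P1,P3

Answer: P2,P1,P3

Derivation:
t=0-1: P1@Q0 runs 1, rem=10, I/O yield, promote→Q0. Q0=[P2,P3,P1] Q1=[] Q2=[]
t=1-3: P2@Q0 runs 2, rem=12, I/O yield, promote→Q0. Q0=[P3,P1,P2] Q1=[] Q2=[]
t=3-4: P3@Q0 runs 1, rem=11, I/O yield, promote→Q0. Q0=[P1,P2,P3] Q1=[] Q2=[]
t=4-5: P1@Q0 runs 1, rem=9, I/O yield, promote→Q0. Q0=[P2,P3,P1] Q1=[] Q2=[]
t=5-7: P2@Q0 runs 2, rem=10, I/O yield, promote→Q0. Q0=[P3,P1,P2] Q1=[] Q2=[]
t=7-8: P3@Q0 runs 1, rem=10, I/O yield, promote→Q0. Q0=[P1,P2,P3] Q1=[] Q2=[]
t=8-9: P1@Q0 runs 1, rem=8, I/O yield, promote→Q0. Q0=[P2,P3,P1] Q1=[] Q2=[]
t=9-11: P2@Q0 runs 2, rem=8, I/O yield, promote→Q0. Q0=[P3,P1,P2] Q1=[] Q2=[]
t=11-12: P3@Q0 runs 1, rem=9, I/O yield, promote→Q0. Q0=[P1,P2,P3] Q1=[] Q2=[]
t=12-13: P1@Q0 runs 1, rem=7, I/O yield, promote→Q0. Q0=[P2,P3,P1] Q1=[] Q2=[]
t=13-15: P2@Q0 runs 2, rem=6, I/O yield, promote→Q0. Q0=[P3,P1,P2] Q1=[] Q2=[]
t=15-16: P3@Q0 runs 1, rem=8, I/O yield, promote→Q0. Q0=[P1,P2,P3] Q1=[] Q2=[]
t=16-17: P1@Q0 runs 1, rem=6, I/O yield, promote→Q0. Q0=[P2,P3,P1] Q1=[] Q2=[]
t=17-19: P2@Q0 runs 2, rem=4, I/O yield, promote→Q0. Q0=[P3,P1,P2] Q1=[] Q2=[]
t=19-20: P3@Q0 runs 1, rem=7, I/O yield, promote→Q0. Q0=[P1,P2,P3] Q1=[] Q2=[]
t=20-21: P1@Q0 runs 1, rem=5, I/O yield, promote→Q0. Q0=[P2,P3,P1] Q1=[] Q2=[]
t=21-23: P2@Q0 runs 2, rem=2, I/O yield, promote→Q0. Q0=[P3,P1,P2] Q1=[] Q2=[]
t=23-24: P3@Q0 runs 1, rem=6, I/O yield, promote→Q0. Q0=[P1,P2,P3] Q1=[] Q2=[]
t=24-25: P1@Q0 runs 1, rem=4, I/O yield, promote→Q0. Q0=[P2,P3,P1] Q1=[] Q2=[]
t=25-27: P2@Q0 runs 2, rem=0, completes. Q0=[P3,P1] Q1=[] Q2=[]
t=27-28: P3@Q0 runs 1, rem=5, I/O yield, promote→Q0. Q0=[P1,P3] Q1=[] Q2=[]
t=28-29: P1@Q0 runs 1, rem=3, I/O yield, promote→Q0. Q0=[P3,P1] Q1=[] Q2=[]
t=29-30: P3@Q0 runs 1, rem=4, I/O yield, promote→Q0. Q0=[P1,P3] Q1=[] Q2=[]
t=30-31: P1@Q0 runs 1, rem=2, I/O yield, promote→Q0. Q0=[P3,P1] Q1=[] Q2=[]
t=31-32: P3@Q0 runs 1, rem=3, I/O yield, promote→Q0. Q0=[P1,P3] Q1=[] Q2=[]
t=32-33: P1@Q0 runs 1, rem=1, I/O yield, promote→Q0. Q0=[P3,P1] Q1=[] Q2=[]
t=33-34: P3@Q0 runs 1, rem=2, I/O yield, promote→Q0. Q0=[P1,P3] Q1=[] Q2=[]
t=34-35: P1@Q0 runs 1, rem=0, completes. Q0=[P3] Q1=[] Q2=[]
t=35-36: P3@Q0 runs 1, rem=1, I/O yield, promote→Q0. Q0=[P3] Q1=[] Q2=[]
t=36-37: P3@Q0 runs 1, rem=0, completes. Q0=[] Q1=[] Q2=[]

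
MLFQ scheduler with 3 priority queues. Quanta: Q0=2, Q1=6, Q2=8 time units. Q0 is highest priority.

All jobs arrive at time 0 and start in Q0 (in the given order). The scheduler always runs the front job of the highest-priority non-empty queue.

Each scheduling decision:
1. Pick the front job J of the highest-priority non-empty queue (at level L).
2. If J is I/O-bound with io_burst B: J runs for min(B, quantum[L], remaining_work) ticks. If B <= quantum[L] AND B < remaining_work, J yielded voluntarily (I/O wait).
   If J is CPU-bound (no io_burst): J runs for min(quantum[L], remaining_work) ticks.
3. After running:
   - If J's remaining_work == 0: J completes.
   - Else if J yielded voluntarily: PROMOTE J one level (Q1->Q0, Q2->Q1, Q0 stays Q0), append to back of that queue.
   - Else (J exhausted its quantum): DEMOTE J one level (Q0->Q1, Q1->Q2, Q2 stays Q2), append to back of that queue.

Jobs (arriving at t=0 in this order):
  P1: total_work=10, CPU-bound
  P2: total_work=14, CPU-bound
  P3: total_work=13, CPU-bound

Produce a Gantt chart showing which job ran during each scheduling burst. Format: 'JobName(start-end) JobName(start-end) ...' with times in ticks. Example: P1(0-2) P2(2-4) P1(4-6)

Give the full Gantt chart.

t=0-2: P1@Q0 runs 2, rem=8, quantum used, demote→Q1. Q0=[P2,P3] Q1=[P1] Q2=[]
t=2-4: P2@Q0 runs 2, rem=12, quantum used, demote→Q1. Q0=[P3] Q1=[P1,P2] Q2=[]
t=4-6: P3@Q0 runs 2, rem=11, quantum used, demote→Q1. Q0=[] Q1=[P1,P2,P3] Q2=[]
t=6-12: P1@Q1 runs 6, rem=2, quantum used, demote→Q2. Q0=[] Q1=[P2,P3] Q2=[P1]
t=12-18: P2@Q1 runs 6, rem=6, quantum used, demote→Q2. Q0=[] Q1=[P3] Q2=[P1,P2]
t=18-24: P3@Q1 runs 6, rem=5, quantum used, demote→Q2. Q0=[] Q1=[] Q2=[P1,P2,P3]
t=24-26: P1@Q2 runs 2, rem=0, completes. Q0=[] Q1=[] Q2=[P2,P3]
t=26-32: P2@Q2 runs 6, rem=0, completes. Q0=[] Q1=[] Q2=[P3]
t=32-37: P3@Q2 runs 5, rem=0, completes. Q0=[] Q1=[] Q2=[]

Answer: P1(0-2) P2(2-4) P3(4-6) P1(6-12) P2(12-18) P3(18-24) P1(24-26) P2(26-32) P3(32-37)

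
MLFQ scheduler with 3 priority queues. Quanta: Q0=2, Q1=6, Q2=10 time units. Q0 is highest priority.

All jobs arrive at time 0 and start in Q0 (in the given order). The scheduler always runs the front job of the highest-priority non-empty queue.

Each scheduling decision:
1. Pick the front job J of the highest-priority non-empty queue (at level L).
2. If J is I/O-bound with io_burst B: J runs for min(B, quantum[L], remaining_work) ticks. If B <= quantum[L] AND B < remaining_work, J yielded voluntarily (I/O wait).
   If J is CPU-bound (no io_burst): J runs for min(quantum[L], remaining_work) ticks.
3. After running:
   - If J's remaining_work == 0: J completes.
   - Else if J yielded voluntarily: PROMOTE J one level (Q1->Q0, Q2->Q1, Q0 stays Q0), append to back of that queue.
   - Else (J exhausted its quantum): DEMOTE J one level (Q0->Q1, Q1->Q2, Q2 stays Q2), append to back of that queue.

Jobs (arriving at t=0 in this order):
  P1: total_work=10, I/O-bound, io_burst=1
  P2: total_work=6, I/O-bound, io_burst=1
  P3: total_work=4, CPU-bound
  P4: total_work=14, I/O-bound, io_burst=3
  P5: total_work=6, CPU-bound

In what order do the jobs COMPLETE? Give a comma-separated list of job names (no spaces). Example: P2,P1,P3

Answer: P2,P1,P3,P5,P4

Derivation:
t=0-1: P1@Q0 runs 1, rem=9, I/O yield, promote→Q0. Q0=[P2,P3,P4,P5,P1] Q1=[] Q2=[]
t=1-2: P2@Q0 runs 1, rem=5, I/O yield, promote→Q0. Q0=[P3,P4,P5,P1,P2] Q1=[] Q2=[]
t=2-4: P3@Q0 runs 2, rem=2, quantum used, demote→Q1. Q0=[P4,P5,P1,P2] Q1=[P3] Q2=[]
t=4-6: P4@Q0 runs 2, rem=12, quantum used, demote→Q1. Q0=[P5,P1,P2] Q1=[P3,P4] Q2=[]
t=6-8: P5@Q0 runs 2, rem=4, quantum used, demote→Q1. Q0=[P1,P2] Q1=[P3,P4,P5] Q2=[]
t=8-9: P1@Q0 runs 1, rem=8, I/O yield, promote→Q0. Q0=[P2,P1] Q1=[P3,P4,P5] Q2=[]
t=9-10: P2@Q0 runs 1, rem=4, I/O yield, promote→Q0. Q0=[P1,P2] Q1=[P3,P4,P5] Q2=[]
t=10-11: P1@Q0 runs 1, rem=7, I/O yield, promote→Q0. Q0=[P2,P1] Q1=[P3,P4,P5] Q2=[]
t=11-12: P2@Q0 runs 1, rem=3, I/O yield, promote→Q0. Q0=[P1,P2] Q1=[P3,P4,P5] Q2=[]
t=12-13: P1@Q0 runs 1, rem=6, I/O yield, promote→Q0. Q0=[P2,P1] Q1=[P3,P4,P5] Q2=[]
t=13-14: P2@Q0 runs 1, rem=2, I/O yield, promote→Q0. Q0=[P1,P2] Q1=[P3,P4,P5] Q2=[]
t=14-15: P1@Q0 runs 1, rem=5, I/O yield, promote→Q0. Q0=[P2,P1] Q1=[P3,P4,P5] Q2=[]
t=15-16: P2@Q0 runs 1, rem=1, I/O yield, promote→Q0. Q0=[P1,P2] Q1=[P3,P4,P5] Q2=[]
t=16-17: P1@Q0 runs 1, rem=4, I/O yield, promote→Q0. Q0=[P2,P1] Q1=[P3,P4,P5] Q2=[]
t=17-18: P2@Q0 runs 1, rem=0, completes. Q0=[P1] Q1=[P3,P4,P5] Q2=[]
t=18-19: P1@Q0 runs 1, rem=3, I/O yield, promote→Q0. Q0=[P1] Q1=[P3,P4,P5] Q2=[]
t=19-20: P1@Q0 runs 1, rem=2, I/O yield, promote→Q0. Q0=[P1] Q1=[P3,P4,P5] Q2=[]
t=20-21: P1@Q0 runs 1, rem=1, I/O yield, promote→Q0. Q0=[P1] Q1=[P3,P4,P5] Q2=[]
t=21-22: P1@Q0 runs 1, rem=0, completes. Q0=[] Q1=[P3,P4,P5] Q2=[]
t=22-24: P3@Q1 runs 2, rem=0, completes. Q0=[] Q1=[P4,P5] Q2=[]
t=24-27: P4@Q1 runs 3, rem=9, I/O yield, promote→Q0. Q0=[P4] Q1=[P5] Q2=[]
t=27-29: P4@Q0 runs 2, rem=7, quantum used, demote→Q1. Q0=[] Q1=[P5,P4] Q2=[]
t=29-33: P5@Q1 runs 4, rem=0, completes. Q0=[] Q1=[P4] Q2=[]
t=33-36: P4@Q1 runs 3, rem=4, I/O yield, promote→Q0. Q0=[P4] Q1=[] Q2=[]
t=36-38: P4@Q0 runs 2, rem=2, quantum used, demote→Q1. Q0=[] Q1=[P4] Q2=[]
t=38-40: P4@Q1 runs 2, rem=0, completes. Q0=[] Q1=[] Q2=[]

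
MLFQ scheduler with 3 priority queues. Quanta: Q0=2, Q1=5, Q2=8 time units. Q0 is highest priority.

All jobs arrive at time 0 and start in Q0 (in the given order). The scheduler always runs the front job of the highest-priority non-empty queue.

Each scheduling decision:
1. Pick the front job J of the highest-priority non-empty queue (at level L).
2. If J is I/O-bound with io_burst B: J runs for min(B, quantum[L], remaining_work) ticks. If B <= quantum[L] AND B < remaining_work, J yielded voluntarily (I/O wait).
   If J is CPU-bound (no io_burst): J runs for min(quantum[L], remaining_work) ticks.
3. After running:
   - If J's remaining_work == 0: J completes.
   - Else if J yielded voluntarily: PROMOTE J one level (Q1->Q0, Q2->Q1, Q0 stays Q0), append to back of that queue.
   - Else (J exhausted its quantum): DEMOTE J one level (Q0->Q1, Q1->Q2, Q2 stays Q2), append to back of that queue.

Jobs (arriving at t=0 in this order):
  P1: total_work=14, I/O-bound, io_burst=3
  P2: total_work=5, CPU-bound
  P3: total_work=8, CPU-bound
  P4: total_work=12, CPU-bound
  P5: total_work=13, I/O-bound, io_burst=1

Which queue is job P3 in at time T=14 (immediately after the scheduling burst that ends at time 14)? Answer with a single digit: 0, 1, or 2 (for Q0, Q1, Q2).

Answer: 1

Derivation:
t=0-2: P1@Q0 runs 2, rem=12, quantum used, demote→Q1. Q0=[P2,P3,P4,P5] Q1=[P1] Q2=[]
t=2-4: P2@Q0 runs 2, rem=3, quantum used, demote→Q1. Q0=[P3,P4,P5] Q1=[P1,P2] Q2=[]
t=4-6: P3@Q0 runs 2, rem=6, quantum used, demote→Q1. Q0=[P4,P5] Q1=[P1,P2,P3] Q2=[]
t=6-8: P4@Q0 runs 2, rem=10, quantum used, demote→Q1. Q0=[P5] Q1=[P1,P2,P3,P4] Q2=[]
t=8-9: P5@Q0 runs 1, rem=12, I/O yield, promote→Q0. Q0=[P5] Q1=[P1,P2,P3,P4] Q2=[]
t=9-10: P5@Q0 runs 1, rem=11, I/O yield, promote→Q0. Q0=[P5] Q1=[P1,P2,P3,P4] Q2=[]
t=10-11: P5@Q0 runs 1, rem=10, I/O yield, promote→Q0. Q0=[P5] Q1=[P1,P2,P3,P4] Q2=[]
t=11-12: P5@Q0 runs 1, rem=9, I/O yield, promote→Q0. Q0=[P5] Q1=[P1,P2,P3,P4] Q2=[]
t=12-13: P5@Q0 runs 1, rem=8, I/O yield, promote→Q0. Q0=[P5] Q1=[P1,P2,P3,P4] Q2=[]
t=13-14: P5@Q0 runs 1, rem=7, I/O yield, promote→Q0. Q0=[P5] Q1=[P1,P2,P3,P4] Q2=[]
t=14-15: P5@Q0 runs 1, rem=6, I/O yield, promote→Q0. Q0=[P5] Q1=[P1,P2,P3,P4] Q2=[]
t=15-16: P5@Q0 runs 1, rem=5, I/O yield, promote→Q0. Q0=[P5] Q1=[P1,P2,P3,P4] Q2=[]
t=16-17: P5@Q0 runs 1, rem=4, I/O yield, promote→Q0. Q0=[P5] Q1=[P1,P2,P3,P4] Q2=[]
t=17-18: P5@Q0 runs 1, rem=3, I/O yield, promote→Q0. Q0=[P5] Q1=[P1,P2,P3,P4] Q2=[]
t=18-19: P5@Q0 runs 1, rem=2, I/O yield, promote→Q0. Q0=[P5] Q1=[P1,P2,P3,P4] Q2=[]
t=19-20: P5@Q0 runs 1, rem=1, I/O yield, promote→Q0. Q0=[P5] Q1=[P1,P2,P3,P4] Q2=[]
t=20-21: P5@Q0 runs 1, rem=0, completes. Q0=[] Q1=[P1,P2,P3,P4] Q2=[]
t=21-24: P1@Q1 runs 3, rem=9, I/O yield, promote→Q0. Q0=[P1] Q1=[P2,P3,P4] Q2=[]
t=24-26: P1@Q0 runs 2, rem=7, quantum used, demote→Q1. Q0=[] Q1=[P2,P3,P4,P1] Q2=[]
t=26-29: P2@Q1 runs 3, rem=0, completes. Q0=[] Q1=[P3,P4,P1] Q2=[]
t=29-34: P3@Q1 runs 5, rem=1, quantum used, demote→Q2. Q0=[] Q1=[P4,P1] Q2=[P3]
t=34-39: P4@Q1 runs 5, rem=5, quantum used, demote→Q2. Q0=[] Q1=[P1] Q2=[P3,P4]
t=39-42: P1@Q1 runs 3, rem=4, I/O yield, promote→Q0. Q0=[P1] Q1=[] Q2=[P3,P4]
t=42-44: P1@Q0 runs 2, rem=2, quantum used, demote→Q1. Q0=[] Q1=[P1] Q2=[P3,P4]
t=44-46: P1@Q1 runs 2, rem=0, completes. Q0=[] Q1=[] Q2=[P3,P4]
t=46-47: P3@Q2 runs 1, rem=0, completes. Q0=[] Q1=[] Q2=[P4]
t=47-52: P4@Q2 runs 5, rem=0, completes. Q0=[] Q1=[] Q2=[]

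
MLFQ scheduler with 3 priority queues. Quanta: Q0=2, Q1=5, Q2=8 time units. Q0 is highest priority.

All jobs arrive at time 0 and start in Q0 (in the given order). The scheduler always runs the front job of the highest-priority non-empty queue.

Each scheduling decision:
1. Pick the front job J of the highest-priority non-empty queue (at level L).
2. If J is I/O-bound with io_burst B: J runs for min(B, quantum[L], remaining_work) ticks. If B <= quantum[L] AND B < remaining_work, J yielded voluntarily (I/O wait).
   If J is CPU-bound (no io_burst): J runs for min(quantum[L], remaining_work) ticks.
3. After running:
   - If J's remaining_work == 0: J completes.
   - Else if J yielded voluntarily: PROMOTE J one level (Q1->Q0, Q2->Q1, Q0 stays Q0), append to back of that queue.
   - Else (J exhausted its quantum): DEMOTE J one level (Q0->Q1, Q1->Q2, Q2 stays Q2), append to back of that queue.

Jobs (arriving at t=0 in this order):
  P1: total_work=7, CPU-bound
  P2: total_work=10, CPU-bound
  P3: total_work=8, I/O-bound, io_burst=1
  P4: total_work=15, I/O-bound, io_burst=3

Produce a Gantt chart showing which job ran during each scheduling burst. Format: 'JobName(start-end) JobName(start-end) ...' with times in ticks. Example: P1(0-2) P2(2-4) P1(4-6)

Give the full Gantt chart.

Answer: P1(0-2) P2(2-4) P3(4-5) P4(5-7) P3(7-8) P3(8-9) P3(9-10) P3(10-11) P3(11-12) P3(12-13) P3(13-14) P1(14-19) P2(19-24) P4(24-27) P4(27-29) P4(29-32) P4(32-34) P4(34-37) P2(37-40)

Derivation:
t=0-2: P1@Q0 runs 2, rem=5, quantum used, demote→Q1. Q0=[P2,P3,P4] Q1=[P1] Q2=[]
t=2-4: P2@Q0 runs 2, rem=8, quantum used, demote→Q1. Q0=[P3,P4] Q1=[P1,P2] Q2=[]
t=4-5: P3@Q0 runs 1, rem=7, I/O yield, promote→Q0. Q0=[P4,P3] Q1=[P1,P2] Q2=[]
t=5-7: P4@Q0 runs 2, rem=13, quantum used, demote→Q1. Q0=[P3] Q1=[P1,P2,P4] Q2=[]
t=7-8: P3@Q0 runs 1, rem=6, I/O yield, promote→Q0. Q0=[P3] Q1=[P1,P2,P4] Q2=[]
t=8-9: P3@Q0 runs 1, rem=5, I/O yield, promote→Q0. Q0=[P3] Q1=[P1,P2,P4] Q2=[]
t=9-10: P3@Q0 runs 1, rem=4, I/O yield, promote→Q0. Q0=[P3] Q1=[P1,P2,P4] Q2=[]
t=10-11: P3@Q0 runs 1, rem=3, I/O yield, promote→Q0. Q0=[P3] Q1=[P1,P2,P4] Q2=[]
t=11-12: P3@Q0 runs 1, rem=2, I/O yield, promote→Q0. Q0=[P3] Q1=[P1,P2,P4] Q2=[]
t=12-13: P3@Q0 runs 1, rem=1, I/O yield, promote→Q0. Q0=[P3] Q1=[P1,P2,P4] Q2=[]
t=13-14: P3@Q0 runs 1, rem=0, completes. Q0=[] Q1=[P1,P2,P4] Q2=[]
t=14-19: P1@Q1 runs 5, rem=0, completes. Q0=[] Q1=[P2,P4] Q2=[]
t=19-24: P2@Q1 runs 5, rem=3, quantum used, demote→Q2. Q0=[] Q1=[P4] Q2=[P2]
t=24-27: P4@Q1 runs 3, rem=10, I/O yield, promote→Q0. Q0=[P4] Q1=[] Q2=[P2]
t=27-29: P4@Q0 runs 2, rem=8, quantum used, demote→Q1. Q0=[] Q1=[P4] Q2=[P2]
t=29-32: P4@Q1 runs 3, rem=5, I/O yield, promote→Q0. Q0=[P4] Q1=[] Q2=[P2]
t=32-34: P4@Q0 runs 2, rem=3, quantum used, demote→Q1. Q0=[] Q1=[P4] Q2=[P2]
t=34-37: P4@Q1 runs 3, rem=0, completes. Q0=[] Q1=[] Q2=[P2]
t=37-40: P2@Q2 runs 3, rem=0, completes. Q0=[] Q1=[] Q2=[]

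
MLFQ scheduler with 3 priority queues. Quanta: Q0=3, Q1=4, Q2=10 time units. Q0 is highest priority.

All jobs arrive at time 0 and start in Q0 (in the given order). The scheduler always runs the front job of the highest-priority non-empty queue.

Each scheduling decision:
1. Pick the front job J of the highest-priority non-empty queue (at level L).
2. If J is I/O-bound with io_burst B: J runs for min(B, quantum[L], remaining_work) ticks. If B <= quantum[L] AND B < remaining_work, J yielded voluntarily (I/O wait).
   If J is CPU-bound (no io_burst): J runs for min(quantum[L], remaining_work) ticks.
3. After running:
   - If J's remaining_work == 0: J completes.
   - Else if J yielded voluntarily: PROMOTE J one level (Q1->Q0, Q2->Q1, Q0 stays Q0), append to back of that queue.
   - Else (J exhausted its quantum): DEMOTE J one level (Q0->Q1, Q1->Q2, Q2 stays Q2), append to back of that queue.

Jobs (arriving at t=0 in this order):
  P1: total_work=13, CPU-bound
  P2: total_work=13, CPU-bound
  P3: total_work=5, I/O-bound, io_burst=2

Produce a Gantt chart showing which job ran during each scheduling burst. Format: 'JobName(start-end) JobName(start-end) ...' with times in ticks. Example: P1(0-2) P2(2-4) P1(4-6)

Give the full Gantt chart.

t=0-3: P1@Q0 runs 3, rem=10, quantum used, demote→Q1. Q0=[P2,P3] Q1=[P1] Q2=[]
t=3-6: P2@Q0 runs 3, rem=10, quantum used, demote→Q1. Q0=[P3] Q1=[P1,P2] Q2=[]
t=6-8: P3@Q0 runs 2, rem=3, I/O yield, promote→Q0. Q0=[P3] Q1=[P1,P2] Q2=[]
t=8-10: P3@Q0 runs 2, rem=1, I/O yield, promote→Q0. Q0=[P3] Q1=[P1,P2] Q2=[]
t=10-11: P3@Q0 runs 1, rem=0, completes. Q0=[] Q1=[P1,P2] Q2=[]
t=11-15: P1@Q1 runs 4, rem=6, quantum used, demote→Q2. Q0=[] Q1=[P2] Q2=[P1]
t=15-19: P2@Q1 runs 4, rem=6, quantum used, demote→Q2. Q0=[] Q1=[] Q2=[P1,P2]
t=19-25: P1@Q2 runs 6, rem=0, completes. Q0=[] Q1=[] Q2=[P2]
t=25-31: P2@Q2 runs 6, rem=0, completes. Q0=[] Q1=[] Q2=[]

Answer: P1(0-3) P2(3-6) P3(6-8) P3(8-10) P3(10-11) P1(11-15) P2(15-19) P1(19-25) P2(25-31)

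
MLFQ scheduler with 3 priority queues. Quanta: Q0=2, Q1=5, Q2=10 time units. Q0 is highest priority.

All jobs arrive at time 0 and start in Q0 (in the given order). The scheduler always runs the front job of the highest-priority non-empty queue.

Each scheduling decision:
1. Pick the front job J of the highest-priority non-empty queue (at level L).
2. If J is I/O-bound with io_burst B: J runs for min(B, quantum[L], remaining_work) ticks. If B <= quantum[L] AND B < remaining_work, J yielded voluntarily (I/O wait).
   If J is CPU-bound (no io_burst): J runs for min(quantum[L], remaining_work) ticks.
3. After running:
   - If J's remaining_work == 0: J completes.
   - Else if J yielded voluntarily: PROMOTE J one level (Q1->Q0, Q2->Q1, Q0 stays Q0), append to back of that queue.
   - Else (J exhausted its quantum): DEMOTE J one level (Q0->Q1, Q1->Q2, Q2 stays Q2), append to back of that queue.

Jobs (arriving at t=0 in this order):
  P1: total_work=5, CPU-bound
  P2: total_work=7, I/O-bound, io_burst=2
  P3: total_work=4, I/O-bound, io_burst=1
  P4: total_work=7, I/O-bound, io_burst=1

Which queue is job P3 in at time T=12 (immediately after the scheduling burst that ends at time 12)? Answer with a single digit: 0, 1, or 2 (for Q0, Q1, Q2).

Answer: 0

Derivation:
t=0-2: P1@Q0 runs 2, rem=3, quantum used, demote→Q1. Q0=[P2,P3,P4] Q1=[P1] Q2=[]
t=2-4: P2@Q0 runs 2, rem=5, I/O yield, promote→Q0. Q0=[P3,P4,P2] Q1=[P1] Q2=[]
t=4-5: P3@Q0 runs 1, rem=3, I/O yield, promote→Q0. Q0=[P4,P2,P3] Q1=[P1] Q2=[]
t=5-6: P4@Q0 runs 1, rem=6, I/O yield, promote→Q0. Q0=[P2,P3,P4] Q1=[P1] Q2=[]
t=6-8: P2@Q0 runs 2, rem=3, I/O yield, promote→Q0. Q0=[P3,P4,P2] Q1=[P1] Q2=[]
t=8-9: P3@Q0 runs 1, rem=2, I/O yield, promote→Q0. Q0=[P4,P2,P3] Q1=[P1] Q2=[]
t=9-10: P4@Q0 runs 1, rem=5, I/O yield, promote→Q0. Q0=[P2,P3,P4] Q1=[P1] Q2=[]
t=10-12: P2@Q0 runs 2, rem=1, I/O yield, promote→Q0. Q0=[P3,P4,P2] Q1=[P1] Q2=[]
t=12-13: P3@Q0 runs 1, rem=1, I/O yield, promote→Q0. Q0=[P4,P2,P3] Q1=[P1] Q2=[]
t=13-14: P4@Q0 runs 1, rem=4, I/O yield, promote→Q0. Q0=[P2,P3,P4] Q1=[P1] Q2=[]
t=14-15: P2@Q0 runs 1, rem=0, completes. Q0=[P3,P4] Q1=[P1] Q2=[]
t=15-16: P3@Q0 runs 1, rem=0, completes. Q0=[P4] Q1=[P1] Q2=[]
t=16-17: P4@Q0 runs 1, rem=3, I/O yield, promote→Q0. Q0=[P4] Q1=[P1] Q2=[]
t=17-18: P4@Q0 runs 1, rem=2, I/O yield, promote→Q0. Q0=[P4] Q1=[P1] Q2=[]
t=18-19: P4@Q0 runs 1, rem=1, I/O yield, promote→Q0. Q0=[P4] Q1=[P1] Q2=[]
t=19-20: P4@Q0 runs 1, rem=0, completes. Q0=[] Q1=[P1] Q2=[]
t=20-23: P1@Q1 runs 3, rem=0, completes. Q0=[] Q1=[] Q2=[]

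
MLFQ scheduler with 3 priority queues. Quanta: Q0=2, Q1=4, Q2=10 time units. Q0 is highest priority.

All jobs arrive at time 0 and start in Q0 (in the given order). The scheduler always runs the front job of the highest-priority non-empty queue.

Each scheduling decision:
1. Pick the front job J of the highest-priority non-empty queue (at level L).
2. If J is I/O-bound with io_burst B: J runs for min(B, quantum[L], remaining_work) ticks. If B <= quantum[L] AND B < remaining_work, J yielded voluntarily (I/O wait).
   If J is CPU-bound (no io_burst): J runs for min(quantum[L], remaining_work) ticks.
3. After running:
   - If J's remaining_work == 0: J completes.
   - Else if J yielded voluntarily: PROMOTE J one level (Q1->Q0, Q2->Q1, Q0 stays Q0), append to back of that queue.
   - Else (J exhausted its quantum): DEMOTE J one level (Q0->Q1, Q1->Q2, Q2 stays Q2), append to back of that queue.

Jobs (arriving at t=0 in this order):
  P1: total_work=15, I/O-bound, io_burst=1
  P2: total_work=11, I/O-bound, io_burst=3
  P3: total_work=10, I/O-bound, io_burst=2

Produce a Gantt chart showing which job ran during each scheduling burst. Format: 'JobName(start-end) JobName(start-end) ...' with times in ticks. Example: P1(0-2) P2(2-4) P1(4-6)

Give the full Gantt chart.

Answer: P1(0-1) P2(1-3) P3(3-5) P1(5-6) P3(6-8) P1(8-9) P3(9-11) P1(11-12) P3(12-14) P1(14-15) P3(15-17) P1(17-18) P1(18-19) P1(19-20) P1(20-21) P1(21-22) P1(22-23) P1(23-24) P1(24-25) P1(25-26) P1(26-27) P2(27-30) P2(30-32) P2(32-35) P2(35-36)

Derivation:
t=0-1: P1@Q0 runs 1, rem=14, I/O yield, promote→Q0. Q0=[P2,P3,P1] Q1=[] Q2=[]
t=1-3: P2@Q0 runs 2, rem=9, quantum used, demote→Q1. Q0=[P3,P1] Q1=[P2] Q2=[]
t=3-5: P3@Q0 runs 2, rem=8, I/O yield, promote→Q0. Q0=[P1,P3] Q1=[P2] Q2=[]
t=5-6: P1@Q0 runs 1, rem=13, I/O yield, promote→Q0. Q0=[P3,P1] Q1=[P2] Q2=[]
t=6-8: P3@Q0 runs 2, rem=6, I/O yield, promote→Q0. Q0=[P1,P3] Q1=[P2] Q2=[]
t=8-9: P1@Q0 runs 1, rem=12, I/O yield, promote→Q0. Q0=[P3,P1] Q1=[P2] Q2=[]
t=9-11: P3@Q0 runs 2, rem=4, I/O yield, promote→Q0. Q0=[P1,P3] Q1=[P2] Q2=[]
t=11-12: P1@Q0 runs 1, rem=11, I/O yield, promote→Q0. Q0=[P3,P1] Q1=[P2] Q2=[]
t=12-14: P3@Q0 runs 2, rem=2, I/O yield, promote→Q0. Q0=[P1,P3] Q1=[P2] Q2=[]
t=14-15: P1@Q0 runs 1, rem=10, I/O yield, promote→Q0. Q0=[P3,P1] Q1=[P2] Q2=[]
t=15-17: P3@Q0 runs 2, rem=0, completes. Q0=[P1] Q1=[P2] Q2=[]
t=17-18: P1@Q0 runs 1, rem=9, I/O yield, promote→Q0. Q0=[P1] Q1=[P2] Q2=[]
t=18-19: P1@Q0 runs 1, rem=8, I/O yield, promote→Q0. Q0=[P1] Q1=[P2] Q2=[]
t=19-20: P1@Q0 runs 1, rem=7, I/O yield, promote→Q0. Q0=[P1] Q1=[P2] Q2=[]
t=20-21: P1@Q0 runs 1, rem=6, I/O yield, promote→Q0. Q0=[P1] Q1=[P2] Q2=[]
t=21-22: P1@Q0 runs 1, rem=5, I/O yield, promote→Q0. Q0=[P1] Q1=[P2] Q2=[]
t=22-23: P1@Q0 runs 1, rem=4, I/O yield, promote→Q0. Q0=[P1] Q1=[P2] Q2=[]
t=23-24: P1@Q0 runs 1, rem=3, I/O yield, promote→Q0. Q0=[P1] Q1=[P2] Q2=[]
t=24-25: P1@Q0 runs 1, rem=2, I/O yield, promote→Q0. Q0=[P1] Q1=[P2] Q2=[]
t=25-26: P1@Q0 runs 1, rem=1, I/O yield, promote→Q0. Q0=[P1] Q1=[P2] Q2=[]
t=26-27: P1@Q0 runs 1, rem=0, completes. Q0=[] Q1=[P2] Q2=[]
t=27-30: P2@Q1 runs 3, rem=6, I/O yield, promote→Q0. Q0=[P2] Q1=[] Q2=[]
t=30-32: P2@Q0 runs 2, rem=4, quantum used, demote→Q1. Q0=[] Q1=[P2] Q2=[]
t=32-35: P2@Q1 runs 3, rem=1, I/O yield, promote→Q0. Q0=[P2] Q1=[] Q2=[]
t=35-36: P2@Q0 runs 1, rem=0, completes. Q0=[] Q1=[] Q2=[]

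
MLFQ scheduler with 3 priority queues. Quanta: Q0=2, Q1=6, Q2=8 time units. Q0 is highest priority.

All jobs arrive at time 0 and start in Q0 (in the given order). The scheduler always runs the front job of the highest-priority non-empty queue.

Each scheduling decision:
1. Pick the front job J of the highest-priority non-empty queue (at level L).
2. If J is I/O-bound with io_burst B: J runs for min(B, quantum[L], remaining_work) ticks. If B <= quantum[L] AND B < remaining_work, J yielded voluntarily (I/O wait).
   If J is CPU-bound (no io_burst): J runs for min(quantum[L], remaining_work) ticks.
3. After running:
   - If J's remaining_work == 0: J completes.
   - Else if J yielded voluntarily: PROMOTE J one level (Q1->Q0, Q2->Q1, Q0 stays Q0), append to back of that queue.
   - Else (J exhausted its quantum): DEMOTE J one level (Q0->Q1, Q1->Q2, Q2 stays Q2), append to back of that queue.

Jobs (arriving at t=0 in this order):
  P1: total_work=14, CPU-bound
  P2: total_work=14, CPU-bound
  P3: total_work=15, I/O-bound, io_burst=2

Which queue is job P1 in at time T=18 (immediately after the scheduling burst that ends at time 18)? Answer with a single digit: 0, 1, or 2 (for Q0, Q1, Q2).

t=0-2: P1@Q0 runs 2, rem=12, quantum used, demote→Q1. Q0=[P2,P3] Q1=[P1] Q2=[]
t=2-4: P2@Q0 runs 2, rem=12, quantum used, demote→Q1. Q0=[P3] Q1=[P1,P2] Q2=[]
t=4-6: P3@Q0 runs 2, rem=13, I/O yield, promote→Q0. Q0=[P3] Q1=[P1,P2] Q2=[]
t=6-8: P3@Q0 runs 2, rem=11, I/O yield, promote→Q0. Q0=[P3] Q1=[P1,P2] Q2=[]
t=8-10: P3@Q0 runs 2, rem=9, I/O yield, promote→Q0. Q0=[P3] Q1=[P1,P2] Q2=[]
t=10-12: P3@Q0 runs 2, rem=7, I/O yield, promote→Q0. Q0=[P3] Q1=[P1,P2] Q2=[]
t=12-14: P3@Q0 runs 2, rem=5, I/O yield, promote→Q0. Q0=[P3] Q1=[P1,P2] Q2=[]
t=14-16: P3@Q0 runs 2, rem=3, I/O yield, promote→Q0. Q0=[P3] Q1=[P1,P2] Q2=[]
t=16-18: P3@Q0 runs 2, rem=1, I/O yield, promote→Q0. Q0=[P3] Q1=[P1,P2] Q2=[]
t=18-19: P3@Q0 runs 1, rem=0, completes. Q0=[] Q1=[P1,P2] Q2=[]
t=19-25: P1@Q1 runs 6, rem=6, quantum used, demote→Q2. Q0=[] Q1=[P2] Q2=[P1]
t=25-31: P2@Q1 runs 6, rem=6, quantum used, demote→Q2. Q0=[] Q1=[] Q2=[P1,P2]
t=31-37: P1@Q2 runs 6, rem=0, completes. Q0=[] Q1=[] Q2=[P2]
t=37-43: P2@Q2 runs 6, rem=0, completes. Q0=[] Q1=[] Q2=[]

Answer: 1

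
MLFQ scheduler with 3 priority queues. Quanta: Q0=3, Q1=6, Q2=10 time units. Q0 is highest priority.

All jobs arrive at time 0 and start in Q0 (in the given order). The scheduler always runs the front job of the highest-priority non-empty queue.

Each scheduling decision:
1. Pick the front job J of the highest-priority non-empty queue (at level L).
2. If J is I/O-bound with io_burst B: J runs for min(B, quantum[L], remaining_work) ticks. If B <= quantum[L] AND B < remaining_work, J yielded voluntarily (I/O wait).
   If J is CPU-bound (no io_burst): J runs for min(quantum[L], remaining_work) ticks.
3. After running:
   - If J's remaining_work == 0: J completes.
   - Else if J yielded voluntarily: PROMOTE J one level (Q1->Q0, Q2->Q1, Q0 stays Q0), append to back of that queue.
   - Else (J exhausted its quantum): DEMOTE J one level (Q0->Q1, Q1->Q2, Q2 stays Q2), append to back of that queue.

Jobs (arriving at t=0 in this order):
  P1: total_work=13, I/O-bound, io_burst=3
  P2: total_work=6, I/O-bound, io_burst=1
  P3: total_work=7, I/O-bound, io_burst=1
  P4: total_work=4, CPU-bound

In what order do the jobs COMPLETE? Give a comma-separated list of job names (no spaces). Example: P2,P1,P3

t=0-3: P1@Q0 runs 3, rem=10, I/O yield, promote→Q0. Q0=[P2,P3,P4,P1] Q1=[] Q2=[]
t=3-4: P2@Q0 runs 1, rem=5, I/O yield, promote→Q0. Q0=[P3,P4,P1,P2] Q1=[] Q2=[]
t=4-5: P3@Q0 runs 1, rem=6, I/O yield, promote→Q0. Q0=[P4,P1,P2,P3] Q1=[] Q2=[]
t=5-8: P4@Q0 runs 3, rem=1, quantum used, demote→Q1. Q0=[P1,P2,P3] Q1=[P4] Q2=[]
t=8-11: P1@Q0 runs 3, rem=7, I/O yield, promote→Q0. Q0=[P2,P3,P1] Q1=[P4] Q2=[]
t=11-12: P2@Q0 runs 1, rem=4, I/O yield, promote→Q0. Q0=[P3,P1,P2] Q1=[P4] Q2=[]
t=12-13: P3@Q0 runs 1, rem=5, I/O yield, promote→Q0. Q0=[P1,P2,P3] Q1=[P4] Q2=[]
t=13-16: P1@Q0 runs 3, rem=4, I/O yield, promote→Q0. Q0=[P2,P3,P1] Q1=[P4] Q2=[]
t=16-17: P2@Q0 runs 1, rem=3, I/O yield, promote→Q0. Q0=[P3,P1,P2] Q1=[P4] Q2=[]
t=17-18: P3@Q0 runs 1, rem=4, I/O yield, promote→Q0. Q0=[P1,P2,P3] Q1=[P4] Q2=[]
t=18-21: P1@Q0 runs 3, rem=1, I/O yield, promote→Q0. Q0=[P2,P3,P1] Q1=[P4] Q2=[]
t=21-22: P2@Q0 runs 1, rem=2, I/O yield, promote→Q0. Q0=[P3,P1,P2] Q1=[P4] Q2=[]
t=22-23: P3@Q0 runs 1, rem=3, I/O yield, promote→Q0. Q0=[P1,P2,P3] Q1=[P4] Q2=[]
t=23-24: P1@Q0 runs 1, rem=0, completes. Q0=[P2,P3] Q1=[P4] Q2=[]
t=24-25: P2@Q0 runs 1, rem=1, I/O yield, promote→Q0. Q0=[P3,P2] Q1=[P4] Q2=[]
t=25-26: P3@Q0 runs 1, rem=2, I/O yield, promote→Q0. Q0=[P2,P3] Q1=[P4] Q2=[]
t=26-27: P2@Q0 runs 1, rem=0, completes. Q0=[P3] Q1=[P4] Q2=[]
t=27-28: P3@Q0 runs 1, rem=1, I/O yield, promote→Q0. Q0=[P3] Q1=[P4] Q2=[]
t=28-29: P3@Q0 runs 1, rem=0, completes. Q0=[] Q1=[P4] Q2=[]
t=29-30: P4@Q1 runs 1, rem=0, completes. Q0=[] Q1=[] Q2=[]

Answer: P1,P2,P3,P4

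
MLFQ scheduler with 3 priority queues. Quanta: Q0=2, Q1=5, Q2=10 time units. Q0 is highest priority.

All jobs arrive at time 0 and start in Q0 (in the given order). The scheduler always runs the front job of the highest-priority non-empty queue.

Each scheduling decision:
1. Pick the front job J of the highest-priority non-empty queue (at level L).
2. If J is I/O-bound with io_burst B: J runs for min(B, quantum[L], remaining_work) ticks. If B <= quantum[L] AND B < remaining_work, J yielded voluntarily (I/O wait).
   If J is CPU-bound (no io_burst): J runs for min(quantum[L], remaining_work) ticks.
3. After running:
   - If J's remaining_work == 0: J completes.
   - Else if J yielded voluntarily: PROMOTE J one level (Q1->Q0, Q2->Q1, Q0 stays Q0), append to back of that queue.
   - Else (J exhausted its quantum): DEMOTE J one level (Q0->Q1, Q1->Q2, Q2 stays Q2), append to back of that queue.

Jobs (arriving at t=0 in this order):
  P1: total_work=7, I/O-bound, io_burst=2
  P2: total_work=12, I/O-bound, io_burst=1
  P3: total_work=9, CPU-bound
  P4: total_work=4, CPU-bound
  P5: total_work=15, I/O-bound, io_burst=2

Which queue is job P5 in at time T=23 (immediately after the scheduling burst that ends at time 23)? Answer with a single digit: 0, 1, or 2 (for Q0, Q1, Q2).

Answer: 0

Derivation:
t=0-2: P1@Q0 runs 2, rem=5, I/O yield, promote→Q0. Q0=[P2,P3,P4,P5,P1] Q1=[] Q2=[]
t=2-3: P2@Q0 runs 1, rem=11, I/O yield, promote→Q0. Q0=[P3,P4,P5,P1,P2] Q1=[] Q2=[]
t=3-5: P3@Q0 runs 2, rem=7, quantum used, demote→Q1. Q0=[P4,P5,P1,P2] Q1=[P3] Q2=[]
t=5-7: P4@Q0 runs 2, rem=2, quantum used, demote→Q1. Q0=[P5,P1,P2] Q1=[P3,P4] Q2=[]
t=7-9: P5@Q0 runs 2, rem=13, I/O yield, promote→Q0. Q0=[P1,P2,P5] Q1=[P3,P4] Q2=[]
t=9-11: P1@Q0 runs 2, rem=3, I/O yield, promote→Q0. Q0=[P2,P5,P1] Q1=[P3,P4] Q2=[]
t=11-12: P2@Q0 runs 1, rem=10, I/O yield, promote→Q0. Q0=[P5,P1,P2] Q1=[P3,P4] Q2=[]
t=12-14: P5@Q0 runs 2, rem=11, I/O yield, promote→Q0. Q0=[P1,P2,P5] Q1=[P3,P4] Q2=[]
t=14-16: P1@Q0 runs 2, rem=1, I/O yield, promote→Q0. Q0=[P2,P5,P1] Q1=[P3,P4] Q2=[]
t=16-17: P2@Q0 runs 1, rem=9, I/O yield, promote→Q0. Q0=[P5,P1,P2] Q1=[P3,P4] Q2=[]
t=17-19: P5@Q0 runs 2, rem=9, I/O yield, promote→Q0. Q0=[P1,P2,P5] Q1=[P3,P4] Q2=[]
t=19-20: P1@Q0 runs 1, rem=0, completes. Q0=[P2,P5] Q1=[P3,P4] Q2=[]
t=20-21: P2@Q0 runs 1, rem=8, I/O yield, promote→Q0. Q0=[P5,P2] Q1=[P3,P4] Q2=[]
t=21-23: P5@Q0 runs 2, rem=7, I/O yield, promote→Q0. Q0=[P2,P5] Q1=[P3,P4] Q2=[]
t=23-24: P2@Q0 runs 1, rem=7, I/O yield, promote→Q0. Q0=[P5,P2] Q1=[P3,P4] Q2=[]
t=24-26: P5@Q0 runs 2, rem=5, I/O yield, promote→Q0. Q0=[P2,P5] Q1=[P3,P4] Q2=[]
t=26-27: P2@Q0 runs 1, rem=6, I/O yield, promote→Q0. Q0=[P5,P2] Q1=[P3,P4] Q2=[]
t=27-29: P5@Q0 runs 2, rem=3, I/O yield, promote→Q0. Q0=[P2,P5] Q1=[P3,P4] Q2=[]
t=29-30: P2@Q0 runs 1, rem=5, I/O yield, promote→Q0. Q0=[P5,P2] Q1=[P3,P4] Q2=[]
t=30-32: P5@Q0 runs 2, rem=1, I/O yield, promote→Q0. Q0=[P2,P5] Q1=[P3,P4] Q2=[]
t=32-33: P2@Q0 runs 1, rem=4, I/O yield, promote→Q0. Q0=[P5,P2] Q1=[P3,P4] Q2=[]
t=33-34: P5@Q0 runs 1, rem=0, completes. Q0=[P2] Q1=[P3,P4] Q2=[]
t=34-35: P2@Q0 runs 1, rem=3, I/O yield, promote→Q0. Q0=[P2] Q1=[P3,P4] Q2=[]
t=35-36: P2@Q0 runs 1, rem=2, I/O yield, promote→Q0. Q0=[P2] Q1=[P3,P4] Q2=[]
t=36-37: P2@Q0 runs 1, rem=1, I/O yield, promote→Q0. Q0=[P2] Q1=[P3,P4] Q2=[]
t=37-38: P2@Q0 runs 1, rem=0, completes. Q0=[] Q1=[P3,P4] Q2=[]
t=38-43: P3@Q1 runs 5, rem=2, quantum used, demote→Q2. Q0=[] Q1=[P4] Q2=[P3]
t=43-45: P4@Q1 runs 2, rem=0, completes. Q0=[] Q1=[] Q2=[P3]
t=45-47: P3@Q2 runs 2, rem=0, completes. Q0=[] Q1=[] Q2=[]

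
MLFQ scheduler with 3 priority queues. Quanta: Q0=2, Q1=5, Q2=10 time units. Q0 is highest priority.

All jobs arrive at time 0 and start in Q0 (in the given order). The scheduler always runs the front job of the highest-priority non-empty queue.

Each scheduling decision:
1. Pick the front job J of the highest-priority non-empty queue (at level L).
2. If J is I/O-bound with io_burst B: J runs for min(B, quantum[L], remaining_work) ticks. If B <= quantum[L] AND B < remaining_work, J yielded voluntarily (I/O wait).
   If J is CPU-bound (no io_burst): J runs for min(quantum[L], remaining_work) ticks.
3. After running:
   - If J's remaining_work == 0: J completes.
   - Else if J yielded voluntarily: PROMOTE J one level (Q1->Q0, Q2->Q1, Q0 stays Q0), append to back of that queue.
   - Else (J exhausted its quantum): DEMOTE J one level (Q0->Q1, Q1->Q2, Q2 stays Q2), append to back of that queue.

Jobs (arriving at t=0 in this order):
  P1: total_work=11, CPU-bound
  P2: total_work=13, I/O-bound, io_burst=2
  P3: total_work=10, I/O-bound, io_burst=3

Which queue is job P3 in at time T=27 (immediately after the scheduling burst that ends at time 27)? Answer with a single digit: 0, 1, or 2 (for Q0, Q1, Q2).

t=0-2: P1@Q0 runs 2, rem=9, quantum used, demote→Q1. Q0=[P2,P3] Q1=[P1] Q2=[]
t=2-4: P2@Q0 runs 2, rem=11, I/O yield, promote→Q0. Q0=[P3,P2] Q1=[P1] Q2=[]
t=4-6: P3@Q0 runs 2, rem=8, quantum used, demote→Q1. Q0=[P2] Q1=[P1,P3] Q2=[]
t=6-8: P2@Q0 runs 2, rem=9, I/O yield, promote→Q0. Q0=[P2] Q1=[P1,P3] Q2=[]
t=8-10: P2@Q0 runs 2, rem=7, I/O yield, promote→Q0. Q0=[P2] Q1=[P1,P3] Q2=[]
t=10-12: P2@Q0 runs 2, rem=5, I/O yield, promote→Q0. Q0=[P2] Q1=[P1,P3] Q2=[]
t=12-14: P2@Q0 runs 2, rem=3, I/O yield, promote→Q0. Q0=[P2] Q1=[P1,P3] Q2=[]
t=14-16: P2@Q0 runs 2, rem=1, I/O yield, promote→Q0. Q0=[P2] Q1=[P1,P3] Q2=[]
t=16-17: P2@Q0 runs 1, rem=0, completes. Q0=[] Q1=[P1,P3] Q2=[]
t=17-22: P1@Q1 runs 5, rem=4, quantum used, demote→Q2. Q0=[] Q1=[P3] Q2=[P1]
t=22-25: P3@Q1 runs 3, rem=5, I/O yield, promote→Q0. Q0=[P3] Q1=[] Q2=[P1]
t=25-27: P3@Q0 runs 2, rem=3, quantum used, demote→Q1. Q0=[] Q1=[P3] Q2=[P1]
t=27-30: P3@Q1 runs 3, rem=0, completes. Q0=[] Q1=[] Q2=[P1]
t=30-34: P1@Q2 runs 4, rem=0, completes. Q0=[] Q1=[] Q2=[]

Answer: 1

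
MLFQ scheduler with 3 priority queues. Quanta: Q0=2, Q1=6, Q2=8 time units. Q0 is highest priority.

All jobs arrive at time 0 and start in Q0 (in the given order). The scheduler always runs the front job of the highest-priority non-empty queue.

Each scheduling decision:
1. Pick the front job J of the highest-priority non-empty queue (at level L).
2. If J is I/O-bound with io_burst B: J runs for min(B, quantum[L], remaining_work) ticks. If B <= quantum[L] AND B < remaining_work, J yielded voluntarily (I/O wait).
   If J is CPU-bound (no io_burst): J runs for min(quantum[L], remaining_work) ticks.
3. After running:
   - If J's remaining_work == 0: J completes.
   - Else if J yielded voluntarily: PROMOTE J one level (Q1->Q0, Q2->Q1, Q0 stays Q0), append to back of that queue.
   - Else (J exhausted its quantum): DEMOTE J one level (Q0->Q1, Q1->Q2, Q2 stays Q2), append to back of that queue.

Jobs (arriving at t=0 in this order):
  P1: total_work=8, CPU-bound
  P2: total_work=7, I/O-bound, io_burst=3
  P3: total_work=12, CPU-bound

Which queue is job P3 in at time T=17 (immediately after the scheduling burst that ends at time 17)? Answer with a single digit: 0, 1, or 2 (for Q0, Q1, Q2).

Answer: 1

Derivation:
t=0-2: P1@Q0 runs 2, rem=6, quantum used, demote→Q1. Q0=[P2,P3] Q1=[P1] Q2=[]
t=2-4: P2@Q0 runs 2, rem=5, quantum used, demote→Q1. Q0=[P3] Q1=[P1,P2] Q2=[]
t=4-6: P3@Q0 runs 2, rem=10, quantum used, demote→Q1. Q0=[] Q1=[P1,P2,P3] Q2=[]
t=6-12: P1@Q1 runs 6, rem=0, completes. Q0=[] Q1=[P2,P3] Q2=[]
t=12-15: P2@Q1 runs 3, rem=2, I/O yield, promote→Q0. Q0=[P2] Q1=[P3] Q2=[]
t=15-17: P2@Q0 runs 2, rem=0, completes. Q0=[] Q1=[P3] Q2=[]
t=17-23: P3@Q1 runs 6, rem=4, quantum used, demote→Q2. Q0=[] Q1=[] Q2=[P3]
t=23-27: P3@Q2 runs 4, rem=0, completes. Q0=[] Q1=[] Q2=[]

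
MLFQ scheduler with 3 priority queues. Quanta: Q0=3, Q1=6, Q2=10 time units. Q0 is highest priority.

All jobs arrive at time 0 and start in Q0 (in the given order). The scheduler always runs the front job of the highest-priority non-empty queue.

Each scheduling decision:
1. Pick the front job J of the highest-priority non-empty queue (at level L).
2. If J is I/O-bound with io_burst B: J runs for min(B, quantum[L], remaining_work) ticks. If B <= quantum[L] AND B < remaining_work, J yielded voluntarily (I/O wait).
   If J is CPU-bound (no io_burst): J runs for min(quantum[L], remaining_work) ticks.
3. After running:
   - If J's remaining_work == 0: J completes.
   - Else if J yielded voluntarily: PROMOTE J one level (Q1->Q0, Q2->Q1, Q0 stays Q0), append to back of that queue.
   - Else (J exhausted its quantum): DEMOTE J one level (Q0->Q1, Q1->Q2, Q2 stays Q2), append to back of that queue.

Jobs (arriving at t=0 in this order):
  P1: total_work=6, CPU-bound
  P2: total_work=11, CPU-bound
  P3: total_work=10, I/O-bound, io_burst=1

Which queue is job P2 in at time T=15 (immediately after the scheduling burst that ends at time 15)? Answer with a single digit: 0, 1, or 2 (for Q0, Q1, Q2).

Answer: 1

Derivation:
t=0-3: P1@Q0 runs 3, rem=3, quantum used, demote→Q1. Q0=[P2,P3] Q1=[P1] Q2=[]
t=3-6: P2@Q0 runs 3, rem=8, quantum used, demote→Q1. Q0=[P3] Q1=[P1,P2] Q2=[]
t=6-7: P3@Q0 runs 1, rem=9, I/O yield, promote→Q0. Q0=[P3] Q1=[P1,P2] Q2=[]
t=7-8: P3@Q0 runs 1, rem=8, I/O yield, promote→Q0. Q0=[P3] Q1=[P1,P2] Q2=[]
t=8-9: P3@Q0 runs 1, rem=7, I/O yield, promote→Q0. Q0=[P3] Q1=[P1,P2] Q2=[]
t=9-10: P3@Q0 runs 1, rem=6, I/O yield, promote→Q0. Q0=[P3] Q1=[P1,P2] Q2=[]
t=10-11: P3@Q0 runs 1, rem=5, I/O yield, promote→Q0. Q0=[P3] Q1=[P1,P2] Q2=[]
t=11-12: P3@Q0 runs 1, rem=4, I/O yield, promote→Q0. Q0=[P3] Q1=[P1,P2] Q2=[]
t=12-13: P3@Q0 runs 1, rem=3, I/O yield, promote→Q0. Q0=[P3] Q1=[P1,P2] Q2=[]
t=13-14: P3@Q0 runs 1, rem=2, I/O yield, promote→Q0. Q0=[P3] Q1=[P1,P2] Q2=[]
t=14-15: P3@Q0 runs 1, rem=1, I/O yield, promote→Q0. Q0=[P3] Q1=[P1,P2] Q2=[]
t=15-16: P3@Q0 runs 1, rem=0, completes. Q0=[] Q1=[P1,P2] Q2=[]
t=16-19: P1@Q1 runs 3, rem=0, completes. Q0=[] Q1=[P2] Q2=[]
t=19-25: P2@Q1 runs 6, rem=2, quantum used, demote→Q2. Q0=[] Q1=[] Q2=[P2]
t=25-27: P2@Q2 runs 2, rem=0, completes. Q0=[] Q1=[] Q2=[]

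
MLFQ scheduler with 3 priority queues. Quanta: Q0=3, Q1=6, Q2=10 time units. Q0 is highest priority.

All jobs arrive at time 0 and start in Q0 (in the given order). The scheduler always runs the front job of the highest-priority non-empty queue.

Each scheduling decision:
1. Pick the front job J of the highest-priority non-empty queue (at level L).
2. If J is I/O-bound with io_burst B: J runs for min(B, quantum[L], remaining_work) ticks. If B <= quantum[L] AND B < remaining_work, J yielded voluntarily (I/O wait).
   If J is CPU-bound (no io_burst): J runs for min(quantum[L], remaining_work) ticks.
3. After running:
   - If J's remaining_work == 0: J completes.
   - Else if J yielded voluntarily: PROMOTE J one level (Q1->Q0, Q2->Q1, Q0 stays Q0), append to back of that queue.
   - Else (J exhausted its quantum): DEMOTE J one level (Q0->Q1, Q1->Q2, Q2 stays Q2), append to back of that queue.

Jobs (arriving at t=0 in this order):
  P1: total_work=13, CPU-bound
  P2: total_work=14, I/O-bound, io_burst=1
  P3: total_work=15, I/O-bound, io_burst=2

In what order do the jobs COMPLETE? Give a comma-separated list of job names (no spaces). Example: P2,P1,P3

Answer: P3,P2,P1

Derivation:
t=0-3: P1@Q0 runs 3, rem=10, quantum used, demote→Q1. Q0=[P2,P3] Q1=[P1] Q2=[]
t=3-4: P2@Q0 runs 1, rem=13, I/O yield, promote→Q0. Q0=[P3,P2] Q1=[P1] Q2=[]
t=4-6: P3@Q0 runs 2, rem=13, I/O yield, promote→Q0. Q0=[P2,P3] Q1=[P1] Q2=[]
t=6-7: P2@Q0 runs 1, rem=12, I/O yield, promote→Q0. Q0=[P3,P2] Q1=[P1] Q2=[]
t=7-9: P3@Q0 runs 2, rem=11, I/O yield, promote→Q0. Q0=[P2,P3] Q1=[P1] Q2=[]
t=9-10: P2@Q0 runs 1, rem=11, I/O yield, promote→Q0. Q0=[P3,P2] Q1=[P1] Q2=[]
t=10-12: P3@Q0 runs 2, rem=9, I/O yield, promote→Q0. Q0=[P2,P3] Q1=[P1] Q2=[]
t=12-13: P2@Q0 runs 1, rem=10, I/O yield, promote→Q0. Q0=[P3,P2] Q1=[P1] Q2=[]
t=13-15: P3@Q0 runs 2, rem=7, I/O yield, promote→Q0. Q0=[P2,P3] Q1=[P1] Q2=[]
t=15-16: P2@Q0 runs 1, rem=9, I/O yield, promote→Q0. Q0=[P3,P2] Q1=[P1] Q2=[]
t=16-18: P3@Q0 runs 2, rem=5, I/O yield, promote→Q0. Q0=[P2,P3] Q1=[P1] Q2=[]
t=18-19: P2@Q0 runs 1, rem=8, I/O yield, promote→Q0. Q0=[P3,P2] Q1=[P1] Q2=[]
t=19-21: P3@Q0 runs 2, rem=3, I/O yield, promote→Q0. Q0=[P2,P3] Q1=[P1] Q2=[]
t=21-22: P2@Q0 runs 1, rem=7, I/O yield, promote→Q0. Q0=[P3,P2] Q1=[P1] Q2=[]
t=22-24: P3@Q0 runs 2, rem=1, I/O yield, promote→Q0. Q0=[P2,P3] Q1=[P1] Q2=[]
t=24-25: P2@Q0 runs 1, rem=6, I/O yield, promote→Q0. Q0=[P3,P2] Q1=[P1] Q2=[]
t=25-26: P3@Q0 runs 1, rem=0, completes. Q0=[P2] Q1=[P1] Q2=[]
t=26-27: P2@Q0 runs 1, rem=5, I/O yield, promote→Q0. Q0=[P2] Q1=[P1] Q2=[]
t=27-28: P2@Q0 runs 1, rem=4, I/O yield, promote→Q0. Q0=[P2] Q1=[P1] Q2=[]
t=28-29: P2@Q0 runs 1, rem=3, I/O yield, promote→Q0. Q0=[P2] Q1=[P1] Q2=[]
t=29-30: P2@Q0 runs 1, rem=2, I/O yield, promote→Q0. Q0=[P2] Q1=[P1] Q2=[]
t=30-31: P2@Q0 runs 1, rem=1, I/O yield, promote→Q0. Q0=[P2] Q1=[P1] Q2=[]
t=31-32: P2@Q0 runs 1, rem=0, completes. Q0=[] Q1=[P1] Q2=[]
t=32-38: P1@Q1 runs 6, rem=4, quantum used, demote→Q2. Q0=[] Q1=[] Q2=[P1]
t=38-42: P1@Q2 runs 4, rem=0, completes. Q0=[] Q1=[] Q2=[]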